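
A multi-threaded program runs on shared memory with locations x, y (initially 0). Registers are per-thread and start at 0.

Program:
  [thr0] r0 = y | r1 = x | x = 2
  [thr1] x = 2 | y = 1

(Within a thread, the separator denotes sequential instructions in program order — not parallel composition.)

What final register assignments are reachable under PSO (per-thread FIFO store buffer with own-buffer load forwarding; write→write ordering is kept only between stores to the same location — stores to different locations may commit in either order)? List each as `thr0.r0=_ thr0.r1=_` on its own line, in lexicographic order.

thr0.r0=0 thr0.r1=0
thr0.r0=0 thr0.r1=2
thr0.r0=1 thr0.r1=0
thr0.r0=1 thr0.r1=2

outcome vector order: (thr0.r0,thr0.r1)
|PSO outcomes| = 4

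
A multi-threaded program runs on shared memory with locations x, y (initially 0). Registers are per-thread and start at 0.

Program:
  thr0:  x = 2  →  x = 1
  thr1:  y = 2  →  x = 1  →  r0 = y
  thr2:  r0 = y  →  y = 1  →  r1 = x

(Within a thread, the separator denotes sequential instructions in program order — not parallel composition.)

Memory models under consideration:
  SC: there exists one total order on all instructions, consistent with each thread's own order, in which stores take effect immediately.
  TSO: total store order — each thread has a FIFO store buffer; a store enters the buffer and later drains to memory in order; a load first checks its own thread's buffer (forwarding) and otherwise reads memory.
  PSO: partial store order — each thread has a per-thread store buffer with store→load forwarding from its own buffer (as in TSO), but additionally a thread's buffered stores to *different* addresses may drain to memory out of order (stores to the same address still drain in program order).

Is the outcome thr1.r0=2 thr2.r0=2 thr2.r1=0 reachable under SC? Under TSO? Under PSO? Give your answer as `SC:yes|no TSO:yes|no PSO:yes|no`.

SC:no TSO:yes PSO:yes

outcome vector order: (thr1.r0,thr2.r0,thr2.r1)
SC (11): 1/0/0; 1/0/1; 1/0/2; 1/2/0; 1/2/1; 1/2/2; 2/0/0; 2/0/1; 2/0/2; 2/2/1; 2/2/2
TSO (12): 1/0/0; 1/0/1; 1/0/2; 1/2/0; 1/2/1; 1/2/2; 2/0/0; 2/0/1; 2/0/2; 2/2/0; 2/2/1; 2/2/2
PSO (12): 1/0/0; 1/0/1; 1/0/2; 1/2/0; 1/2/1; 1/2/2; 2/0/0; 2/0/1; 2/0/2; 2/2/0; 2/2/1; 2/2/2
target 2/2/0 ∈ {TSO,PSO}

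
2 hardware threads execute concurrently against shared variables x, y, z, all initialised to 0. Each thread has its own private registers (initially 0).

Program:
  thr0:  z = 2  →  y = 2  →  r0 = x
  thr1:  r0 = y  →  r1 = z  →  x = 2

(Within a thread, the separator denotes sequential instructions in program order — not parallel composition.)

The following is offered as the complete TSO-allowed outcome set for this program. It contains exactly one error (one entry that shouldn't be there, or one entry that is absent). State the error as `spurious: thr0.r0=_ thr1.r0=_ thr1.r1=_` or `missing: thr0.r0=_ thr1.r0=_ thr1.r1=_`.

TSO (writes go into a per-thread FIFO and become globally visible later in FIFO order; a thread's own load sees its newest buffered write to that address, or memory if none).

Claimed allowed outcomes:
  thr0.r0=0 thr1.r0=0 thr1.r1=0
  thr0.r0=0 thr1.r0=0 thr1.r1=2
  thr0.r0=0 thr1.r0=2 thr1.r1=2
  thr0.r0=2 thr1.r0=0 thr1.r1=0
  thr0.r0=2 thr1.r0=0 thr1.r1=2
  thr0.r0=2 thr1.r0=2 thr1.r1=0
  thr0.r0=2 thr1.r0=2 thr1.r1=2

outcome vector order: (thr0.r0,thr1.r0,thr1.r1)
[TSO] allowed = {(0,0,0); (0,0,2); (0,2,2); (2,0,0); (2,0,2); (2,2,2)}
claimed∖TSO = {(2,2,0)}

spurious: thr0.r0=2 thr1.r0=2 thr1.r1=0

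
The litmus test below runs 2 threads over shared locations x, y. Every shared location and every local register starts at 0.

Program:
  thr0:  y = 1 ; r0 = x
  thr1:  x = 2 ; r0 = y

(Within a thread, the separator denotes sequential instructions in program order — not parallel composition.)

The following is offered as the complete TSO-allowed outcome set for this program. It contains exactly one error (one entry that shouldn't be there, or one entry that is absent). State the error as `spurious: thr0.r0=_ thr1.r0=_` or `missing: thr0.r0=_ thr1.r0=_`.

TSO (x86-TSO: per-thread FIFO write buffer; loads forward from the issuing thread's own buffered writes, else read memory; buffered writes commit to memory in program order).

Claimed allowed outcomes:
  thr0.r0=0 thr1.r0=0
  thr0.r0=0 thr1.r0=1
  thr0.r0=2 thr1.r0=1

outcome vector order: (thr0.r0,thr1.r0)
TSO (4): 00, 01, 20, 21
TSO∖claimed = {20}

missing: thr0.r0=2 thr1.r0=0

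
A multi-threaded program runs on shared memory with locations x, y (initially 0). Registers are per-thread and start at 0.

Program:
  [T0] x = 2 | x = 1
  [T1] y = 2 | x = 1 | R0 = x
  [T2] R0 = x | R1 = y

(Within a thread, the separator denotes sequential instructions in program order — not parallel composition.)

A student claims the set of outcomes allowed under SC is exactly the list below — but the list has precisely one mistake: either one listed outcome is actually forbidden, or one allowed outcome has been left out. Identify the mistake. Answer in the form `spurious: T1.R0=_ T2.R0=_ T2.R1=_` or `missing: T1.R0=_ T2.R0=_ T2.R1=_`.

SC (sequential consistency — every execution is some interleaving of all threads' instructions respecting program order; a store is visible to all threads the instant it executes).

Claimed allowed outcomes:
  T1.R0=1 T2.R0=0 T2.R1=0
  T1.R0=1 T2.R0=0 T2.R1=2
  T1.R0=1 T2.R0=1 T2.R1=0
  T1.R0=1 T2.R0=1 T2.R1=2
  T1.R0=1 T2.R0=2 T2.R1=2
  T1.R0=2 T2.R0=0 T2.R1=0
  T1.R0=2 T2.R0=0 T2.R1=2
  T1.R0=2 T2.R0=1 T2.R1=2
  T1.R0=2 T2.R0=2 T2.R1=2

outcome vector order: (T1.R0,T2.R0,T2.R1)
[SC] allowed = {1/0/0, 1/0/2, 1/1/0, 1/1/2, 1/2/0, 1/2/2, 2/0/0, 2/0/2, 2/1/2, 2/2/2}
SC∖claimed = {1/2/0}

missing: T1.R0=1 T2.R0=2 T2.R1=0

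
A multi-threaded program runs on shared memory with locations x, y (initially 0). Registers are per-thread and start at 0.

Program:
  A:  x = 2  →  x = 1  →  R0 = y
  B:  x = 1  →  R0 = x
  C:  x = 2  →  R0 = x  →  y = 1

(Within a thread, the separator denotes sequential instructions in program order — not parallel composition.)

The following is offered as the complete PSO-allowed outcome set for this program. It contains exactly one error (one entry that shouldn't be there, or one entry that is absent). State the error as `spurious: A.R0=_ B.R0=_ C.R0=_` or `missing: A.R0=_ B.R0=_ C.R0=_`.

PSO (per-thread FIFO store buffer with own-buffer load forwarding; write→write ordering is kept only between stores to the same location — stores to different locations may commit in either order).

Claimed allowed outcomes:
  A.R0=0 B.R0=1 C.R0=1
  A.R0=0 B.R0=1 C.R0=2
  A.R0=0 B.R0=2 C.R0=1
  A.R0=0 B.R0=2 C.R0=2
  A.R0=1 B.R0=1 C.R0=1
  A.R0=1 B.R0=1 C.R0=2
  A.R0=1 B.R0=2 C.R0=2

missing: A.R0=1 B.R0=2 C.R0=1

outcome vector order: (A.R0,B.R0,C.R0)
PSO (8): (0,1,1) (0,1,2) (0,2,1) (0,2,2) (1,1,1) (1,1,2) (1,2,1) (1,2,2)
PSO∖claimed = {(1,2,1)}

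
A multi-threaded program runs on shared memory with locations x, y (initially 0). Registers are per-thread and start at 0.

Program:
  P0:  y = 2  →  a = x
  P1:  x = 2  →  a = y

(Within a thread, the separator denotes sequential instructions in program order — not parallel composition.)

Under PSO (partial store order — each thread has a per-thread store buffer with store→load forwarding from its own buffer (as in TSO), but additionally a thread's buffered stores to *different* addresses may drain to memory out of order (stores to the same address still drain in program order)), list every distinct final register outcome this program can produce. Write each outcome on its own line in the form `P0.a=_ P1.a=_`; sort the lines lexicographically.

outcome vector order: (P0.a,P1.a)
|PSO outcomes| = 4

P0.a=0 P1.a=0
P0.a=0 P1.a=2
P0.a=2 P1.a=0
P0.a=2 P1.a=2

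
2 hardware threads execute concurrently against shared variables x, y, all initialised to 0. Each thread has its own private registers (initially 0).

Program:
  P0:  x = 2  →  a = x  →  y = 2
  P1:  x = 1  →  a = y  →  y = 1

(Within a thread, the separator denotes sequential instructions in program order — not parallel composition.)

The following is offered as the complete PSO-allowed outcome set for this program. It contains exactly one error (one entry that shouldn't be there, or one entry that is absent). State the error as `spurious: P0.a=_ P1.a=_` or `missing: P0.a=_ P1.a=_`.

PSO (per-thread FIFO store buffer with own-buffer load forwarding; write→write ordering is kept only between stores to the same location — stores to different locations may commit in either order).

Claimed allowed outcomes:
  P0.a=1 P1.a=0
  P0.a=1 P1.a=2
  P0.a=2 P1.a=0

missing: P0.a=2 P1.a=2

outcome vector order: (P0.a,P1.a)
PSO (4): (1,0), (1,2), (2,0), (2,2)
PSO∖claimed = {(2,2)}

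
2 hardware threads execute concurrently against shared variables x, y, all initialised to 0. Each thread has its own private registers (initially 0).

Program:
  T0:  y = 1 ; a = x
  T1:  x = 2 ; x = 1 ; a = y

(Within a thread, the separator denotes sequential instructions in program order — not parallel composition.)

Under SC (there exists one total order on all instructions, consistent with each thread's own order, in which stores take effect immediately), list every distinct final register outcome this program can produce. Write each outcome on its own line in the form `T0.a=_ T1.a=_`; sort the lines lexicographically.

outcome vector order: (T0.a,T1.a)
|SC outcomes| = 4

T0.a=0 T1.a=1
T0.a=1 T1.a=0
T0.a=1 T1.a=1
T0.a=2 T1.a=1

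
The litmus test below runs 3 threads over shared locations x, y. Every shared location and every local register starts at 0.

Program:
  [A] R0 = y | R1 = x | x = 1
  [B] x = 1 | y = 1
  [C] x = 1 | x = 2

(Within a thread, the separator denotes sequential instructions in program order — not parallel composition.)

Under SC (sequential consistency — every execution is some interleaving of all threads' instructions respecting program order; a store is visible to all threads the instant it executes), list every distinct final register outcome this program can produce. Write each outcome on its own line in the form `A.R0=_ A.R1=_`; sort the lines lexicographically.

A.R0=0 A.R1=0
A.R0=0 A.R1=1
A.R0=0 A.R1=2
A.R0=1 A.R1=1
A.R0=1 A.R1=2

outcome vector order: (A.R0,A.R1)
|SC outcomes| = 5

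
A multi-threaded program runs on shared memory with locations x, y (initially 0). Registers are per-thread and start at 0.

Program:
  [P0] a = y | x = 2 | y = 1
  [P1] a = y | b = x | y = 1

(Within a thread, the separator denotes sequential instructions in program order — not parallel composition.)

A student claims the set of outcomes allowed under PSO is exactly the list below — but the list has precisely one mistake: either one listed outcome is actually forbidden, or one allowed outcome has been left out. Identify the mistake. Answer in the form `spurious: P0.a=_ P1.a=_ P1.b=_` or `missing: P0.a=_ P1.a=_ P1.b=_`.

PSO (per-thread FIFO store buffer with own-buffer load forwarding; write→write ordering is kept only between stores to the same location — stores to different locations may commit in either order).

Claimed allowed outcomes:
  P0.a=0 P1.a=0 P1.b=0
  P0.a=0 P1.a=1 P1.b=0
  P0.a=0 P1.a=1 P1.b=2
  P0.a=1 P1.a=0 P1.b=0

missing: P0.a=0 P1.a=0 P1.b=2

outcome vector order: (P0.a,P1.a,P1.b)
under PSO → <0 0 0>, <0 0 2>, <0 1 0>, <0 1 2>, <1 0 0>
PSO∖claimed = {<0 0 2>}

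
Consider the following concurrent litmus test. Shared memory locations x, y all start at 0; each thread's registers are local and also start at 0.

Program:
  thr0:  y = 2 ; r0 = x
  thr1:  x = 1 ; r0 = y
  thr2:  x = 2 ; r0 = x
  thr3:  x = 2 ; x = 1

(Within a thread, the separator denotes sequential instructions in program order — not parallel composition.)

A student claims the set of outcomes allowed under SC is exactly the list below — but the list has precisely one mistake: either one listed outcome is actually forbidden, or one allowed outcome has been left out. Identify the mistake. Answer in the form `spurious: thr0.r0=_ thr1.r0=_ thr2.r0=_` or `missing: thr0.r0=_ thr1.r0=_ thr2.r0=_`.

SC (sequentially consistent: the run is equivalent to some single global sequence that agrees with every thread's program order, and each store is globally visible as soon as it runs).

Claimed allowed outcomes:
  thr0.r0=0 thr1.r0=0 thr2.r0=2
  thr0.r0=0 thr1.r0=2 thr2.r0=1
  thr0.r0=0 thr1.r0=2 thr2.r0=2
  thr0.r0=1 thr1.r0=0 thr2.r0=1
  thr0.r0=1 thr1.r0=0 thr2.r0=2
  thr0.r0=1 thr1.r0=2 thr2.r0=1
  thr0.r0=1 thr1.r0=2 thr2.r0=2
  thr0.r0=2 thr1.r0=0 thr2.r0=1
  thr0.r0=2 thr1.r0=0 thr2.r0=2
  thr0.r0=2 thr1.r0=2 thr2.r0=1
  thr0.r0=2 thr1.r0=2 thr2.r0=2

outcome vector order: (thr0.r0,thr1.r0,thr2.r0)
SC: 10 outcomes — {<0 2 1>; <0 2 2>; <1 0 1>; <1 0 2>; <1 2 1>; <1 2 2>; <2 0 1>; <2 0 2>; <2 2 1>; <2 2 2>}
claimed∖SC = {<0 0 2>}

spurious: thr0.r0=0 thr1.r0=0 thr2.r0=2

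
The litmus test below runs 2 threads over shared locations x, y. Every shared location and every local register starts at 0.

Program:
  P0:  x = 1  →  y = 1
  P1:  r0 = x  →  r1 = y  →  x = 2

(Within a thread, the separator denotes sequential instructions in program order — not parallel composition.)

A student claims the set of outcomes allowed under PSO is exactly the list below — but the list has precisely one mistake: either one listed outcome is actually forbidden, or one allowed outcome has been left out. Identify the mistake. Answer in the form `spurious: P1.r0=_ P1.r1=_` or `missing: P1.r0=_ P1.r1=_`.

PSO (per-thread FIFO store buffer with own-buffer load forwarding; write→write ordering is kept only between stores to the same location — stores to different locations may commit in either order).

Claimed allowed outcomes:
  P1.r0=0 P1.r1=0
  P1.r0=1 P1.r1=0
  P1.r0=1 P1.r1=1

missing: P1.r0=0 P1.r1=1

outcome vector order: (P1.r0,P1.r1)
under PSO → (0,0); (0,1); (1,0); (1,1)
PSO∖claimed = {(0,1)}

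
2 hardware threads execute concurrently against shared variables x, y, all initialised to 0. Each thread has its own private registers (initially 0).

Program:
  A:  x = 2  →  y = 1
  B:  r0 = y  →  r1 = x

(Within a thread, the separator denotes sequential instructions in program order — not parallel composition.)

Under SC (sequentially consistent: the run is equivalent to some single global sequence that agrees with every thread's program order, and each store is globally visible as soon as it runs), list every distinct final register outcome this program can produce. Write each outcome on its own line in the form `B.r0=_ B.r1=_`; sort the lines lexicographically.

outcome vector order: (B.r0,B.r1)
|SC outcomes| = 3

B.r0=0 B.r1=0
B.r0=0 B.r1=2
B.r0=1 B.r1=2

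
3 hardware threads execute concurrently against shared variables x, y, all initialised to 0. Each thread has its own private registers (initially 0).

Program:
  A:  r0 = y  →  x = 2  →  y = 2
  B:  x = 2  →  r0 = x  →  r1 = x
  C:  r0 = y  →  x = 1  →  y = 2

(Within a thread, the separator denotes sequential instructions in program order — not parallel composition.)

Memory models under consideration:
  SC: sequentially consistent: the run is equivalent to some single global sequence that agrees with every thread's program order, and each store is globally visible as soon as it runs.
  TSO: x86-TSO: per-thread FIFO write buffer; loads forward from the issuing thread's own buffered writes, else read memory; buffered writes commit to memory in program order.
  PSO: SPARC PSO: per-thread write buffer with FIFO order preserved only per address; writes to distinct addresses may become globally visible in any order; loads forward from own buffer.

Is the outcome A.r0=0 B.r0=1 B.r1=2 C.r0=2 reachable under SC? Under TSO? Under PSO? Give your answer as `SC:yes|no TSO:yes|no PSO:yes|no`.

SC:no TSO:no PSO:yes

outcome vector order: (A.r0,B.r0,B.r1,C.r0)
SC: 11 outcomes — {0110, 0112, 0120, 0210, 0212, 0220, 0222, 2110, 2120, 2210, 2220}
TSO: 11 outcomes — {0110, 0112, 0120, 0210, 0212, 0220, 0222, 2110, 2120, 2210, 2220}
PSO: 12 outcomes — {0110, 0112, 0120, 0122, 0210, 0212, 0220, 0222, 2110, 2120, 2210, 2220}
target 0122 ∈ {PSO}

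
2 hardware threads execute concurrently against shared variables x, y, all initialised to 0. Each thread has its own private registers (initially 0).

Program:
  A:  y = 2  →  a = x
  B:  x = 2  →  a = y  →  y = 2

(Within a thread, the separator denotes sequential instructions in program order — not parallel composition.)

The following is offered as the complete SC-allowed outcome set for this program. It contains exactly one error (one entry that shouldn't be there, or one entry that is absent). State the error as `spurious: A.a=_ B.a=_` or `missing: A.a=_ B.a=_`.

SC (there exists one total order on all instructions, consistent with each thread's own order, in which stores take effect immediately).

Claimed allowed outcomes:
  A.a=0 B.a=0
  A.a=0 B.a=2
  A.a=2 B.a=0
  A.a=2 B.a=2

outcome vector order: (A.a,B.a)
SC (3): <0 2>; <2 0>; <2 2>
claimed∖SC = {<0 0>}

spurious: A.a=0 B.a=0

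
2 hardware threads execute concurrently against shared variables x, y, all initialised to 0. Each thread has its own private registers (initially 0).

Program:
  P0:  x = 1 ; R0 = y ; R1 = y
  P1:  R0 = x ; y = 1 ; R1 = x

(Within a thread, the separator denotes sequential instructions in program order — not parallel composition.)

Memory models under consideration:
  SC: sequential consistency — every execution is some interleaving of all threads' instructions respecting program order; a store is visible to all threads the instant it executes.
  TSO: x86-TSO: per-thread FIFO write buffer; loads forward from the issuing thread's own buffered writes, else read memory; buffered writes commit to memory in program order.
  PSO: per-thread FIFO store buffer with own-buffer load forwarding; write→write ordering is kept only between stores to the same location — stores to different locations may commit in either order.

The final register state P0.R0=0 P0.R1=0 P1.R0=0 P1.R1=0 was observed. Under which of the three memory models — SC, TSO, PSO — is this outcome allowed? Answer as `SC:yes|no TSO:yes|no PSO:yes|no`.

SC:no TSO:yes PSO:yes

outcome vector order: (P0.R0,P0.R1,P1.R0,P1.R1)
SC: 7 outcomes — {(0,0,0,1), (0,0,1,1), (0,1,0,1), (0,1,1,1), (1,1,0,0), (1,1,0,1), (1,1,1,1)}
TSO: 9 outcomes — {(0,0,0,0), (0,0,0,1), (0,0,1,1), (0,1,0,0), (0,1,0,1), (0,1,1,1), (1,1,0,0), (1,1,0,1), (1,1,1,1)}
PSO: 9 outcomes — {(0,0,0,0), (0,0,0,1), (0,0,1,1), (0,1,0,0), (0,1,0,1), (0,1,1,1), (1,1,0,0), (1,1,0,1), (1,1,1,1)}
target (0,0,0,0) ∈ {TSO,PSO}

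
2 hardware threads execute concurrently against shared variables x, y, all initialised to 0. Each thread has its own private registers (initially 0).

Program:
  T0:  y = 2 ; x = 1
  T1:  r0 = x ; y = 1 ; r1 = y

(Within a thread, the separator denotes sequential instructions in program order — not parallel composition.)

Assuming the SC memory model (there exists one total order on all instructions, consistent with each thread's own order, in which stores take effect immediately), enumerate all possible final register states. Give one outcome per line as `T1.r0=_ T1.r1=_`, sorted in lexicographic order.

T1.r0=0 T1.r1=1
T1.r0=0 T1.r1=2
T1.r0=1 T1.r1=1

outcome vector order: (T1.r0,T1.r1)
|SC outcomes| = 3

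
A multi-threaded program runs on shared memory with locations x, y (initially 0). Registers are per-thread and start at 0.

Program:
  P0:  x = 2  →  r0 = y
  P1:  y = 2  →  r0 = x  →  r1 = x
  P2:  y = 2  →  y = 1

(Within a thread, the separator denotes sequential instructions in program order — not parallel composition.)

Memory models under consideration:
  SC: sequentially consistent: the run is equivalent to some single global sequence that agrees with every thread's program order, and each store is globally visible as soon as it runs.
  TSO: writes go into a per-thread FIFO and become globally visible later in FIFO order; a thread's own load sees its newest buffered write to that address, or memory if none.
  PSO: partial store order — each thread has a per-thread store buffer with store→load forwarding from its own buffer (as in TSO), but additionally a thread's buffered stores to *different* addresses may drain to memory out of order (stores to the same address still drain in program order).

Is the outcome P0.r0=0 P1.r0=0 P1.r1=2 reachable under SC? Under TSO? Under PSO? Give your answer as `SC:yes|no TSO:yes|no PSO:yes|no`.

SC:no TSO:yes PSO:yes

outcome vector order: (P0.r0,P1.r0,P1.r1)
SC (7): (0,2,2); (1,0,0); (1,0,2); (1,2,2); (2,0,0); (2,0,2); (2,2,2)
TSO (9): (0,0,0); (0,0,2); (0,2,2); (1,0,0); (1,0,2); (1,2,2); (2,0,0); (2,0,2); (2,2,2)
PSO (9): (0,0,0); (0,0,2); (0,2,2); (1,0,0); (1,0,2); (1,2,2); (2,0,0); (2,0,2); (2,2,2)
target (0,0,2) ∈ {TSO,PSO}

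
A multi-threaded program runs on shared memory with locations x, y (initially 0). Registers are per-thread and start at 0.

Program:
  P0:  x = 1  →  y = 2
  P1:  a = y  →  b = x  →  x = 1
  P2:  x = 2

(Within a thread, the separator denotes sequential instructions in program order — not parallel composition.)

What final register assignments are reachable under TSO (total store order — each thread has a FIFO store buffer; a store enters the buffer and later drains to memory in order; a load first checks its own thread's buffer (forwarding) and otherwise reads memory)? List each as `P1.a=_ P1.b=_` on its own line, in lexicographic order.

P1.a=0 P1.b=0
P1.a=0 P1.b=1
P1.a=0 P1.b=2
P1.a=2 P1.b=1
P1.a=2 P1.b=2

outcome vector order: (P1.a,P1.b)
|TSO outcomes| = 5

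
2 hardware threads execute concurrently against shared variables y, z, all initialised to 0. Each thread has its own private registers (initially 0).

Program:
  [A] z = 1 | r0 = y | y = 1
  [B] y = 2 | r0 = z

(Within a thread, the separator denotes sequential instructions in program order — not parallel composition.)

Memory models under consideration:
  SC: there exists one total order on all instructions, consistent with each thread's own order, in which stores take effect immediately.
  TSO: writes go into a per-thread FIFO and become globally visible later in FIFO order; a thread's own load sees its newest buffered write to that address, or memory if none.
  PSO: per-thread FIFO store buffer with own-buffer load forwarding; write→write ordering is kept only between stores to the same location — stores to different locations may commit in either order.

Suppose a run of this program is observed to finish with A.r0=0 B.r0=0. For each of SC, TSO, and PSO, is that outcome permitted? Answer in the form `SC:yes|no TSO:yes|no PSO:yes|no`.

SC:no TSO:yes PSO:yes

outcome vector order: (A.r0,B.r0)
SC: 3 outcomes — {(0,1); (2,0); (2,1)}
TSO: 4 outcomes — {(0,0); (0,1); (2,0); (2,1)}
PSO: 4 outcomes — {(0,0); (0,1); (2,0); (2,1)}
target (0,0) ∈ {TSO,PSO}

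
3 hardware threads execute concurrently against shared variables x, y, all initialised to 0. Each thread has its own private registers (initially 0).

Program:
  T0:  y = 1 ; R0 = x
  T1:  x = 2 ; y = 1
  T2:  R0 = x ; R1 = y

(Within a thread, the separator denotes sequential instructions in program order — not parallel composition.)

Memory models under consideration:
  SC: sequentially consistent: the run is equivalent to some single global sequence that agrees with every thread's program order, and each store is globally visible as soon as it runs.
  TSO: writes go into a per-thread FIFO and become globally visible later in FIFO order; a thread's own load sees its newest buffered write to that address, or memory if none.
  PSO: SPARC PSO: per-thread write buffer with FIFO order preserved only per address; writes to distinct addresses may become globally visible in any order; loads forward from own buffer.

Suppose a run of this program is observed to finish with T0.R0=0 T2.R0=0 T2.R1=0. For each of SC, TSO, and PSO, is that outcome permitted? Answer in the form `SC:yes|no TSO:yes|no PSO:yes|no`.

outcome vector order: (T0.R0,T2.R0,T2.R1)
SC (7): 000 001 021 200 201 220 221
TSO (8): 000 001 020 021 200 201 220 221
PSO (8): 000 001 020 021 200 201 220 221
target 000 ∈ {SC,TSO,PSO}

SC:yes TSO:yes PSO:yes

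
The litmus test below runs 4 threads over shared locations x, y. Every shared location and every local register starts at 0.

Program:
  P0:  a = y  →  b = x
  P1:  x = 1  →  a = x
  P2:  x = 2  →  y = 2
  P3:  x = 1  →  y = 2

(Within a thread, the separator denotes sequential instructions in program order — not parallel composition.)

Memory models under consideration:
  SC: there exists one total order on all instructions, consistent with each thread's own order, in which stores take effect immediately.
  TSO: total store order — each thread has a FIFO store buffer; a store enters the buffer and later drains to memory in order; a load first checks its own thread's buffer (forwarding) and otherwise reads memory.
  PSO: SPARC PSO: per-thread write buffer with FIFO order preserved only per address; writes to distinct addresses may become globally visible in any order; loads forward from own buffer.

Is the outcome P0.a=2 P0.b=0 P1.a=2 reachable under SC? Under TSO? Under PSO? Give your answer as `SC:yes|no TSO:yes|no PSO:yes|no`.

outcome vector order: (P0.a,P0.b,P1.a)
SC: 10 outcomes — {001, 002, 011, 012, 021, 022, 211, 212, 221, 222}
TSO: 10 outcomes — {001, 002, 011, 012, 021, 022, 211, 212, 221, 222}
PSO: 12 outcomes — {001, 002, 011, 012, 021, 022, 201, 202, 211, 212, 221, 222}
target 202 ∈ {PSO}

SC:no TSO:no PSO:yes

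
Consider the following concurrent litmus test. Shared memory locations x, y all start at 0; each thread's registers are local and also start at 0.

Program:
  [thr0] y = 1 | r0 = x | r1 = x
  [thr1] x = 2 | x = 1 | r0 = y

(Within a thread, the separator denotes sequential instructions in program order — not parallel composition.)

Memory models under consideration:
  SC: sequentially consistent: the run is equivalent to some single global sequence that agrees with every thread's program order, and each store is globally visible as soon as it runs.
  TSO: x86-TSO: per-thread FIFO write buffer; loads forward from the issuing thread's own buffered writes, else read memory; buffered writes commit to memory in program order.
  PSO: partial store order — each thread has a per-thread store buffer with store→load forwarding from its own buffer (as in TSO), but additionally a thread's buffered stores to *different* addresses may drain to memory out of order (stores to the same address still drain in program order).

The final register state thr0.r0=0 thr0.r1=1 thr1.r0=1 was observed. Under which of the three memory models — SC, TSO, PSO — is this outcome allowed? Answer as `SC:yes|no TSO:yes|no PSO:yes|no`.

outcome vector order: (thr0.r0,thr0.r1,thr1.r0)
under SC → 001; 011; 021; 110; 111; 211; 221
under TSO → 000; 001; 010; 011; 020; 021; 110; 111; 210; 211; 220; 221
under PSO → 000; 001; 010; 011; 020; 021; 110; 111; 210; 211; 220; 221
target 011 ∈ {SC,TSO,PSO}

SC:yes TSO:yes PSO:yes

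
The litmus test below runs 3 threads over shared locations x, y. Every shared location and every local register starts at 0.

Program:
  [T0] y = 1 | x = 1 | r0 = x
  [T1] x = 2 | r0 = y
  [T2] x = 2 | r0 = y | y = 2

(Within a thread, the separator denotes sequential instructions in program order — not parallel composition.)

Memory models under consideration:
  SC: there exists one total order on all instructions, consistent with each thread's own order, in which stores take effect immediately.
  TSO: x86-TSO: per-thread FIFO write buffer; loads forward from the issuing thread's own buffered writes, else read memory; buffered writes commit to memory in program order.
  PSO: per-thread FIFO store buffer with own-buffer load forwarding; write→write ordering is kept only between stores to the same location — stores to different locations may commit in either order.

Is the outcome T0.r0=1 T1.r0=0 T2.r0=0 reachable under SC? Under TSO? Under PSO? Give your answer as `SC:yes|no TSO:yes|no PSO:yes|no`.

outcome vector order: (T0.r0,T1.r0,T2.r0)
SC (11): 1/0/0 1/0/1 1/1/0 1/1/1 1/2/0 1/2/1 2/0/1 2/1/0 2/1/1 2/2/0 2/2/1
TSO (12): 1/0/0 1/0/1 1/1/0 1/1/1 1/2/0 1/2/1 2/0/0 2/0/1 2/1/0 2/1/1 2/2/0 2/2/1
PSO (12): 1/0/0 1/0/1 1/1/0 1/1/1 1/2/0 1/2/1 2/0/0 2/0/1 2/1/0 2/1/1 2/2/0 2/2/1
target 1/0/0 ∈ {SC,TSO,PSO}

SC:yes TSO:yes PSO:yes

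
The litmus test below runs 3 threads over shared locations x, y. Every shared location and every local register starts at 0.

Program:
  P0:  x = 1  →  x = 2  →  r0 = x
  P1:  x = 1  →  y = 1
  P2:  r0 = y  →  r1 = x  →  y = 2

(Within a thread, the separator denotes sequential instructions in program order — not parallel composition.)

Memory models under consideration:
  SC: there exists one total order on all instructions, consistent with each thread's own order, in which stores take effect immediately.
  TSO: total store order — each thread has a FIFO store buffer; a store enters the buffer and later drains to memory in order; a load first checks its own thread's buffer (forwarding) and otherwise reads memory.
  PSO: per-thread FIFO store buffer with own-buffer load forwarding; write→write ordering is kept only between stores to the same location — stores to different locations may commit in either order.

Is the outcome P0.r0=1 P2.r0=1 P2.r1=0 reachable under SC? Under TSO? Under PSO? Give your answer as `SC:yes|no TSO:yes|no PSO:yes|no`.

SC:no TSO:no PSO:yes

outcome vector order: (P0.r0,P2.r0,P2.r1)
under SC → <1 0 0>; <1 0 1>; <1 0 2>; <1 1 1>; <2 0 0>; <2 0 1>; <2 0 2>; <2 1 1>; <2 1 2>
under TSO → <1 0 0>; <1 0 1>; <1 0 2>; <1 1 1>; <2 0 0>; <2 0 1>; <2 0 2>; <2 1 1>; <2 1 2>
under PSO → <1 0 0>; <1 0 1>; <1 0 2>; <1 1 0>; <1 1 1>; <1 1 2>; <2 0 0>; <2 0 1>; <2 0 2>; <2 1 0>; <2 1 1>; <2 1 2>
target <1 1 0> ∈ {PSO}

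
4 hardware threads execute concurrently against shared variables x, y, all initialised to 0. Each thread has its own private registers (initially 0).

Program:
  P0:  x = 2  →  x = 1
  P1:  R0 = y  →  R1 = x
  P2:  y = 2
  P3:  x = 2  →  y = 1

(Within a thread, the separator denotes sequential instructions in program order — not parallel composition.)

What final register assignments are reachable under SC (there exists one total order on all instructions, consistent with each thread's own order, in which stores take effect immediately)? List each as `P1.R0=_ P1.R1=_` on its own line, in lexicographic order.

outcome vector order: (P1.R0,P1.R1)
|SC outcomes| = 8

P1.R0=0 P1.R1=0
P1.R0=0 P1.R1=1
P1.R0=0 P1.R1=2
P1.R0=1 P1.R1=1
P1.R0=1 P1.R1=2
P1.R0=2 P1.R1=0
P1.R0=2 P1.R1=1
P1.R0=2 P1.R1=2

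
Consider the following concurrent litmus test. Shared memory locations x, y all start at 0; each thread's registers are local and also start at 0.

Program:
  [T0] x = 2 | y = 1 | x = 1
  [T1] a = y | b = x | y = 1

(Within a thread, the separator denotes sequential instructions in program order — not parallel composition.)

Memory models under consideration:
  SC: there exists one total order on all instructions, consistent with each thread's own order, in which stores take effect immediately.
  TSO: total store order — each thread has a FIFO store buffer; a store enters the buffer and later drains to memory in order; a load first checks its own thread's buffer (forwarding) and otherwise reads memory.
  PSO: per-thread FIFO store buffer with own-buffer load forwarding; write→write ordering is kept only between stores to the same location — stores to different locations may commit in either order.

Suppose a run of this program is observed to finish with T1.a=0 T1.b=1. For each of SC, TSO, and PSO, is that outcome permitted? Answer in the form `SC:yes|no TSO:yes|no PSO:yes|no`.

SC:yes TSO:yes PSO:yes

outcome vector order: (T1.a,T1.b)
SC: 5 outcomes — {00, 01, 02, 11, 12}
TSO: 5 outcomes — {00, 01, 02, 11, 12}
PSO: 6 outcomes — {00, 01, 02, 10, 11, 12}
target 01 ∈ {SC,TSO,PSO}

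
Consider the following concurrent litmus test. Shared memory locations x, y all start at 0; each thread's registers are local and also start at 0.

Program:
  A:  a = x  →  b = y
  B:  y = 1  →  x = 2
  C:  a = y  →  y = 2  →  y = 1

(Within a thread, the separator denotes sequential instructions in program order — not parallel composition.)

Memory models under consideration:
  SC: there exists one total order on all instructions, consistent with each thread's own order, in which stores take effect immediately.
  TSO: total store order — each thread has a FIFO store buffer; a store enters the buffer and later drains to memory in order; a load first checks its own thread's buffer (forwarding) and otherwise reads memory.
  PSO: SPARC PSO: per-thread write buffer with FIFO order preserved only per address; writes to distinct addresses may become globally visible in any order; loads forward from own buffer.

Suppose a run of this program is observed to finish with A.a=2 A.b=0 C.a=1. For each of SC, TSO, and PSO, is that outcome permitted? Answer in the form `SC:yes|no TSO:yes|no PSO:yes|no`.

SC:no TSO:no PSO:yes

outcome vector order: (A.a,A.b,C.a)
under SC → <0 0 0>; <0 0 1>; <0 1 0>; <0 1 1>; <0 2 0>; <0 2 1>; <2 1 0>; <2 1 1>; <2 2 0>; <2 2 1>
under TSO → <0 0 0>; <0 0 1>; <0 1 0>; <0 1 1>; <0 2 0>; <0 2 1>; <2 1 0>; <2 1 1>; <2 2 0>; <2 2 1>
under PSO → <0 0 0>; <0 0 1>; <0 1 0>; <0 1 1>; <0 2 0>; <0 2 1>; <2 0 0>; <2 0 1>; <2 1 0>; <2 1 1>; <2 2 0>; <2 2 1>
target <2 0 1> ∈ {PSO}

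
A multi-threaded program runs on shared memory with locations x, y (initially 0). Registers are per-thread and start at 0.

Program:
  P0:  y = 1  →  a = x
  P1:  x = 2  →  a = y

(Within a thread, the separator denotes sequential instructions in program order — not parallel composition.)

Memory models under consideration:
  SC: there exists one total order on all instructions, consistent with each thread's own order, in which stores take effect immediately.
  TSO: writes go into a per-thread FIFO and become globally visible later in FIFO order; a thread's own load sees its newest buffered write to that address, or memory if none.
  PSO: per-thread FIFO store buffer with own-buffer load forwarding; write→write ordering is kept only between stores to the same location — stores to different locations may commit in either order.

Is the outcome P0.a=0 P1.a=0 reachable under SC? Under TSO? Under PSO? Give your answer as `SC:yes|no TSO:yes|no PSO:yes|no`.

outcome vector order: (P0.a,P1.a)
SC: 3 outcomes — {0/1, 2/0, 2/1}
TSO: 4 outcomes — {0/0, 0/1, 2/0, 2/1}
PSO: 4 outcomes — {0/0, 0/1, 2/0, 2/1}
target 0/0 ∈ {TSO,PSO}

SC:no TSO:yes PSO:yes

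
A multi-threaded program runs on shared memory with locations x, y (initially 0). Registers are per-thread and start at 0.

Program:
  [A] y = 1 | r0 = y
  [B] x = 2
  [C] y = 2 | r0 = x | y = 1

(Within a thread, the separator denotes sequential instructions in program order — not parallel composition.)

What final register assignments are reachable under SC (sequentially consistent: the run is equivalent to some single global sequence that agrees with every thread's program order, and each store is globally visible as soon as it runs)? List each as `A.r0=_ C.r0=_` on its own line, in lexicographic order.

A.r0=1 C.r0=0
A.r0=1 C.r0=2
A.r0=2 C.r0=0
A.r0=2 C.r0=2

outcome vector order: (A.r0,C.r0)
|SC outcomes| = 4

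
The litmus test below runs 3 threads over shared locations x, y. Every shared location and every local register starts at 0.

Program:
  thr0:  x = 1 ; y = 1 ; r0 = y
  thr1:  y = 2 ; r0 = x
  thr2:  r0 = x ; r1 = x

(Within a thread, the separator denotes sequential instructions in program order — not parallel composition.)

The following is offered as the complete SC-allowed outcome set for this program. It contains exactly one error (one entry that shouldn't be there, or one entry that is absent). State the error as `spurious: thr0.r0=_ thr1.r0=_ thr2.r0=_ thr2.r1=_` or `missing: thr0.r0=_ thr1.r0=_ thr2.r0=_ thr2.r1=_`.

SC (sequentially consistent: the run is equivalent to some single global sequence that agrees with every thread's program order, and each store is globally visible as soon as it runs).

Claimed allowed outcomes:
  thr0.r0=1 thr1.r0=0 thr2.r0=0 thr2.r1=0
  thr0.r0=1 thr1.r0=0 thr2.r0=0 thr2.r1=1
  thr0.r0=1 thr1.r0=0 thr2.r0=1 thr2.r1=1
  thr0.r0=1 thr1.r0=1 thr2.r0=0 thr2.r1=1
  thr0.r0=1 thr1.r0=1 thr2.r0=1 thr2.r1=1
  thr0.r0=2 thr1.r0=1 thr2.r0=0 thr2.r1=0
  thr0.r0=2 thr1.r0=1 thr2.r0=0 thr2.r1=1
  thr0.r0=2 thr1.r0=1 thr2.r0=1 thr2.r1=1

missing: thr0.r0=1 thr1.r0=1 thr2.r0=0 thr2.r1=0

outcome vector order: (thr0.r0,thr1.r0,thr2.r0,thr2.r1)
[SC] allowed = {1/0/0/0 1/0/0/1 1/0/1/1 1/1/0/0 1/1/0/1 1/1/1/1 2/1/0/0 2/1/0/1 2/1/1/1}
SC∖claimed = {1/1/0/0}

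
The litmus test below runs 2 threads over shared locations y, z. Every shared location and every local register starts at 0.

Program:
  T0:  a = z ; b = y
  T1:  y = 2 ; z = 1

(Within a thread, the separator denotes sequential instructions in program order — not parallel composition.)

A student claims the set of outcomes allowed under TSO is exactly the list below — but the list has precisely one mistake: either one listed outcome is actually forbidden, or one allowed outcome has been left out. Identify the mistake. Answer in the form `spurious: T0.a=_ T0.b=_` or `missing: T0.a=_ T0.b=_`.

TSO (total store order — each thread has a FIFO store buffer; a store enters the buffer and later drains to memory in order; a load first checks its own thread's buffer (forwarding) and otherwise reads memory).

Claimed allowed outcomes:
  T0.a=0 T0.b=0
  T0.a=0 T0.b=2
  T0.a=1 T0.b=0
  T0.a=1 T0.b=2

spurious: T0.a=1 T0.b=0

outcome vector order: (T0.a,T0.b)
under TSO → (0,0); (0,2); (1,2)
claimed∖TSO = {(1,0)}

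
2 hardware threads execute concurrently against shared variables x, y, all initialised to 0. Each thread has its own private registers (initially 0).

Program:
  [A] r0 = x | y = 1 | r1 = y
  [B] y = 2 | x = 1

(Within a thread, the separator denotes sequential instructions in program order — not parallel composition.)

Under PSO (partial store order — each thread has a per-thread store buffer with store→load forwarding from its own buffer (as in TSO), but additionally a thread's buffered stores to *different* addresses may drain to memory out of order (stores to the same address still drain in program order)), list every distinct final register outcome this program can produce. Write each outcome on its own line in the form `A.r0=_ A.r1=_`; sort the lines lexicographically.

outcome vector order: (A.r0,A.r1)
|PSO outcomes| = 4

A.r0=0 A.r1=1
A.r0=0 A.r1=2
A.r0=1 A.r1=1
A.r0=1 A.r1=2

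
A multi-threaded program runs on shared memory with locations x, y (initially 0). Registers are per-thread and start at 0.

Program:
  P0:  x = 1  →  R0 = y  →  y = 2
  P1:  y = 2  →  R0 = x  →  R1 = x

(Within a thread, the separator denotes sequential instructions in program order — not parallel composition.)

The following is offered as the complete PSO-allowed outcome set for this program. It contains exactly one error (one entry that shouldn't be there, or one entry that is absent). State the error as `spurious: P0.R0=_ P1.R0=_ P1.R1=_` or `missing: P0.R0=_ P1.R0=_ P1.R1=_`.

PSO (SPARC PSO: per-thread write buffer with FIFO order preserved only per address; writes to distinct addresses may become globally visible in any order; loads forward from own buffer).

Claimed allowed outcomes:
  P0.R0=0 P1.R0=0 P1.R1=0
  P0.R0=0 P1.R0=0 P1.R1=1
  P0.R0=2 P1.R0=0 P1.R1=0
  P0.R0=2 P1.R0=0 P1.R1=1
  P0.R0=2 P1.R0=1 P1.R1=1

outcome vector order: (P0.R0,P1.R0,P1.R1)
PSO: 6 outcomes — {000, 001, 011, 200, 201, 211}
PSO∖claimed = {011}

missing: P0.R0=0 P1.R0=1 P1.R1=1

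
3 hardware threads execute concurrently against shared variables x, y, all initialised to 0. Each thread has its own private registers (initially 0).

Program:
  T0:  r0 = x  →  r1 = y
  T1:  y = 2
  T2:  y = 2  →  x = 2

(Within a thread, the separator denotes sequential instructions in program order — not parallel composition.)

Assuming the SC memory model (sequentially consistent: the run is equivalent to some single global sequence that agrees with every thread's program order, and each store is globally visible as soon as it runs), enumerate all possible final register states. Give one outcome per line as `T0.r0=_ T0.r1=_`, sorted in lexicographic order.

outcome vector order: (T0.r0,T0.r1)
|SC outcomes| = 3

T0.r0=0 T0.r1=0
T0.r0=0 T0.r1=2
T0.r0=2 T0.r1=2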